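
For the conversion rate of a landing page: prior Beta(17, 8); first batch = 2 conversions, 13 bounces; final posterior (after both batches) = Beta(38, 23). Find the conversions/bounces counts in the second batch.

Sequential conjugate updates are equivalent to a single update on the pooled data, so total successes = posterior α − prior α and total failures = posterior β − prior β.
Total across both batches: 38−17=21 conversions, 23−8=15 bounces.
Subtract the first batch: 21−2=19 conversions and 15−13=2 bounces.

19 conversions and 2 bounces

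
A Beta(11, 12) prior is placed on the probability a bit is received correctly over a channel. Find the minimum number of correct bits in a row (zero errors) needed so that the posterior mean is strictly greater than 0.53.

After k correct bits and 0 errors the posterior is Beta(11+k, 12), with mean (11+k)/(11+12+k).
Set (11+k)/(23+k) > 0.53 and solve: k > (0.53·23 − 11)/(1 − 0.53) = 2.532.
The smallest integer exceeding 2.532 is 3.

k = 3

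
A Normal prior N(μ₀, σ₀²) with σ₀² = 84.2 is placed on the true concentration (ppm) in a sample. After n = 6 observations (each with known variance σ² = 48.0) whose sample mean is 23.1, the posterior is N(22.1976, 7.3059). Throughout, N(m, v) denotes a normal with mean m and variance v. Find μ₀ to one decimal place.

With known observation variance, the Normal–Normal posterior has precision τ_n = τ₀ + n/σ² and mean μ_n = (τ₀μ₀ + (n/σ²)x̄)/τ_n.
Here τ₀ = 1/84.2 = 0.011876 and τ_data = 6/48.0 = 0.125000, so τ_n = 0.136876.
Rearranging for μ₀: μ₀ = (μ_n·τ_n − τ_data·x̄)/τ₀ = (22.1976·0.136876 − 0.125000·23.1) / 0.011876 = 0.150819/0.011876 ≈ 12.7.

μ₀ = 12.7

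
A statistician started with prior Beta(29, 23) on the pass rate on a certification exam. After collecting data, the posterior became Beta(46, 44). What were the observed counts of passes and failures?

17 passes and 21 failures

Under Beta–binomial conjugacy the posterior parameters are (α+s, β+f).
Match parameters: s=46−29=17, f=44−23=21.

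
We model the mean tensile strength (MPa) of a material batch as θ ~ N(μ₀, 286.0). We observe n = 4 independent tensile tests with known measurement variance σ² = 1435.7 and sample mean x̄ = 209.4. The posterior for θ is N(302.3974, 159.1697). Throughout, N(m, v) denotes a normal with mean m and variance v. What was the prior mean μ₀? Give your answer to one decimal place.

With known observation variance, the Normal–Normal posterior has precision τ_n = τ₀ + n/σ² and mean μ_n = (τ₀μ₀ + (n/σ²)x̄)/τ_n.
Here τ₀ = 1/286.0 = 0.003497 and τ_data = 4/1435.7 = 0.002786, so τ_n = 0.006283.
Rearranging for μ₀: μ₀ = (μ_n·τ_n − τ_data·x̄)/τ₀ = (302.3974·0.006283 − 0.002786·209.4) / 0.003497 = 1.316574/0.003497 ≈ 376.5.

μ₀ = 376.5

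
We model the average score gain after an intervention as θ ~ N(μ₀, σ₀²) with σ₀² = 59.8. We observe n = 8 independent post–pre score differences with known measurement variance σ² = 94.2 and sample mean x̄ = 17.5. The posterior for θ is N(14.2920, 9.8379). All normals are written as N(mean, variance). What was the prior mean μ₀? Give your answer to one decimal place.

μ₀ = -2.0

The posterior mean is a precision-weighted average: μ_n = (τ₀μ₀ + τ_data·x̄)/(τ₀+τ_data), with τ₀=1/σ₀² and τ_data=n/σ².
Here τ₀ = 1/59.8 = 0.016722 and τ_data = 8/94.2 = 0.084926, so τ_n = 0.101648.
Rearranging for μ₀: μ₀ = (μ_n·τ_n − τ_data·x̄)/τ₀ = (14.2920·0.101648 − 0.084926·17.5) / 0.016722 = -0.033452/0.016722 ≈ -2.0.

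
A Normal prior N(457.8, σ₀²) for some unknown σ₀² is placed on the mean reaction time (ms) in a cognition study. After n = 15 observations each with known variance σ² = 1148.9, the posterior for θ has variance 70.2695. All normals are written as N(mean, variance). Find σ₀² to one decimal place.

σ₀² = 851.1

Posterior precision equals prior precision plus data precision: 1/σ_n² = 1/σ₀² + n/σ².
So 1/σ₀² = 1/70.2695 − 15/1148.9 = 0.014231 − 0.013056 = 0.001175.
Hence σ₀² = 1/0.001175 ≈ 851.1.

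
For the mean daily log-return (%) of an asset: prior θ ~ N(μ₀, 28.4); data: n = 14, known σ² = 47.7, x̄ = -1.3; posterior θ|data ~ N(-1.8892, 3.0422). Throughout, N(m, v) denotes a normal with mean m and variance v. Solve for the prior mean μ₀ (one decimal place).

The posterior mean is a precision-weighted average: μ_n = (τ₀μ₀ + τ_data·x̄)/(τ₀+τ_data), with τ₀=1/σ₀² and τ_data=n/σ².
Here τ₀ = 1/28.4 = 0.035211 and τ_data = 14/47.7 = 0.293501, so τ_n = 0.328712.
Rearranging for μ₀: μ₀ = (μ_n·τ_n − τ_data·x̄)/τ₀ = (-1.8892·0.328712 − 0.293501·-1.3) / 0.035211 = -0.239451/0.035211 ≈ -6.8.

μ₀ = -6.8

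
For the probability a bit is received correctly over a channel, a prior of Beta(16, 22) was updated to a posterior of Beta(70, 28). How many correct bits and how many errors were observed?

54 correct bits and 6 errors

A Beta(α, β) prior with s successes and f failures in binomial data gives a Beta(α+s, β+f) posterior.
Match parameters: s=70−16=54, f=28−22=6.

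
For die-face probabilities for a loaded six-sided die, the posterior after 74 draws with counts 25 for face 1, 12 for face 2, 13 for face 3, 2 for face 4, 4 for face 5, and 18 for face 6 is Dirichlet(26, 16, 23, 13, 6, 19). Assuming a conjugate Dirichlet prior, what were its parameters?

Dirichlet(1, 4, 10, 11, 2, 1)

For a Dirichlet(α) prior with multinomial counts c, the posterior is Dirichlet(α + c) componentwise.
Subtract each count from the matching posterior parameter: 26−25=1, 16−12=4, 23−13=10, 13−2=11, 6−4=2, 19−18=1.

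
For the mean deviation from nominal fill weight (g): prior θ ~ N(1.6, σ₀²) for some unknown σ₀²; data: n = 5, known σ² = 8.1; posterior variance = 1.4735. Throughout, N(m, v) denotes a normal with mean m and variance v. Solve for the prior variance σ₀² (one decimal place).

Posterior precision equals prior precision plus data precision: 1/σ_n² = 1/σ₀² + n/σ².
So 1/σ₀² = 1/1.4735 − 5/8.1 = 0.678656 − 0.617284 = 0.061372.
Hence σ₀² = 1/0.061372 ≈ 16.3.

σ₀² = 16.3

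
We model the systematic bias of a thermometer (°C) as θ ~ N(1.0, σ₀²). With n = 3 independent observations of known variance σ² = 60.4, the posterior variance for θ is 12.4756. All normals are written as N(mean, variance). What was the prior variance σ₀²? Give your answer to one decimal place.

σ₀² = 32.8

For the Normal–Normal model with known σ², precisions add: τ_n = τ₀ + n/σ².
So 1/σ₀² = 1/12.4756 − 3/60.4 = 0.080156 − 0.049669 = 0.030487.
Hence σ₀² = 1/0.030487 ≈ 32.8.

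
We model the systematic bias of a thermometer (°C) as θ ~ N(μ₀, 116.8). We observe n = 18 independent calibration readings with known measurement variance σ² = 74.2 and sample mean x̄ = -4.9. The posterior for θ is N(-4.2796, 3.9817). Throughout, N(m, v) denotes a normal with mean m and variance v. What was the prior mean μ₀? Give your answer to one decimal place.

μ₀ = 13.3

The posterior mean is a precision-weighted average: μ_n = (τ₀μ₀ + τ_data·x̄)/(τ₀+τ_data), with τ₀=1/σ₀² and τ_data=n/σ².
Here τ₀ = 1/116.8 = 0.008562 and τ_data = 18/74.2 = 0.242588, so τ_n = 0.251150.
Rearranging for μ₀: μ₀ = (μ_n·τ_n − τ_data·x̄)/τ₀ = (-4.2796·0.251150 − 0.242588·-4.9) / 0.008562 = 0.113860/0.008562 ≈ 13.3.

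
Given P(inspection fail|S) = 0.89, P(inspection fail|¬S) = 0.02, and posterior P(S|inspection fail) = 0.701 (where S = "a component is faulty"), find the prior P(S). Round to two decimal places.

P(S) = 0.05

Bayes' rule in odds form gives O(S|E) = O(S)·[P(E|S)/P(E|¬S)], hence O(S) = O(S|E)/LR.
Posterior odds = 0.701/(1−0.701) = 2.3445. LR = 0.89/0.02 = 44.5000.
Prior odds = 2.3445/44.5000 = 0.0527, so P(S) = 0.0527/(1+0.0527) ≈ 0.05.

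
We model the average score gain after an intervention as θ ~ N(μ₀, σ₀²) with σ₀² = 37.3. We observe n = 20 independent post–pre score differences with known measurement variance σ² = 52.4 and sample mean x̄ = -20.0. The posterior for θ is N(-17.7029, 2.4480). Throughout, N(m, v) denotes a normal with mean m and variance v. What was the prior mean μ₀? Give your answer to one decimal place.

With known observation variance, the Normal–Normal posterior has precision τ_n = τ₀ + n/σ² and mean μ_n = (τ₀μ₀ + (n/σ²)x̄)/τ_n.
Here τ₀ = 1/37.3 = 0.026810 and τ_data = 20/52.4 = 0.381679, so τ_n = 0.408489.
Rearranging for μ₀: μ₀ = (μ_n·τ_n − τ_data·x̄)/τ₀ = (-17.7029·0.408489 − 0.381679·-20.0) / 0.026810 = 0.402140/0.026810 ≈ 15.0.

μ₀ = 15.0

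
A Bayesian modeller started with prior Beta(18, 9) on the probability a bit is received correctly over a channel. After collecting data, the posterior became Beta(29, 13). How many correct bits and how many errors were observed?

11 correct bits and 4 errors

A Beta(a, b) prior with s successes and f failures in binomial data gives a Beta(a+s, b+f) posterior.
So s = 29 − 18 = 11 and f = 13 − 9 = 4.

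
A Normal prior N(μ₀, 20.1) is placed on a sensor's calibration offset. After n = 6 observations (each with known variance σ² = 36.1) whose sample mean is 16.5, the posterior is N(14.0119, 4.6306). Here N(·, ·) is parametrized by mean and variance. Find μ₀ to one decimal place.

With known observation variance, the Normal–Normal posterior has precision τ_n = τ₀ + n/σ² and mean μ_n = (τ₀μ₀ + (n/σ²)x̄)/τ_n.
Here τ₀ = 1/20.1 = 0.049751 and τ_data = 6/36.1 = 0.166205, so τ_n = 0.215956.
Rearranging for μ₀: μ₀ = (μ_n·τ_n − τ_data·x̄)/τ₀ = (14.0119·0.215956 − 0.166205·16.5) / 0.049751 = 0.283571/0.049751 ≈ 5.7.

μ₀ = 5.7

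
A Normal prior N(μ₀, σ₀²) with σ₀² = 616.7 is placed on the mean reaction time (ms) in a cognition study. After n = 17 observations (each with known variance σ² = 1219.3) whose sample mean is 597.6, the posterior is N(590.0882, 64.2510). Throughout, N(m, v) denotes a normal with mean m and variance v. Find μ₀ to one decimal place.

The posterior mean is a precision-weighted average: μ_n = (τ₀μ₀ + τ_data·x̄)/(τ₀+τ_data), with τ₀=1/σ₀² and τ_data=n/σ².
Here τ₀ = 1/616.7 = 0.001622 and τ_data = 17/1219.3 = 0.013942, so τ_n = 0.015564.
Rearranging for μ₀: μ₀ = (μ_n·τ_n − τ_data·x̄)/τ₀ = (590.0882·0.015564 − 0.013942·597.6) / 0.001622 = 0.852394/0.001622 ≈ 525.5.

μ₀ = 525.5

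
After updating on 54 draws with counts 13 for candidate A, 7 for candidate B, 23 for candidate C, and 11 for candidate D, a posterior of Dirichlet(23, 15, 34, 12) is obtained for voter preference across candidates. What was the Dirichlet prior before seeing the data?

Dirichlet(10, 8, 11, 1)

For a Dirichlet(α) prior with multinomial counts c, the posterior is Dirichlet(α + c) componentwise.
Subtract each count from the matching posterior parameter: 23−13=10, 15−7=8, 34−23=11, 12−11=1.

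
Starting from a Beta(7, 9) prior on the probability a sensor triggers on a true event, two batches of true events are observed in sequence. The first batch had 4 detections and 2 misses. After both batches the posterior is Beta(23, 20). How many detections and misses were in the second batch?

Because Beta–binomial updating is additive in the counts, the combined data contributed (α_post−α_prior, β_post−β_prior) successes and failures.
Total across both batches: 23−7=16 detections, 20−9=11 misses.
Subtract the first batch: 16−4=12 detections and 11−2=9 misses.

12 detections and 9 misses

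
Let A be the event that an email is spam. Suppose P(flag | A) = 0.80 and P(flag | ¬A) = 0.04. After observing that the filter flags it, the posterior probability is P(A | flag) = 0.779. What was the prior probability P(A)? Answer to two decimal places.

In odds form, posterior odds = prior odds × likelihood ratio, so prior odds = posterior odds ÷ LR.
Posterior odds = 0.779/(1−0.779) = 3.5249. LR = 0.80/0.04 = 20.0000.
Prior odds = 3.5249/20.0000 = 0.1762, so P(A) = 0.1762/(1+0.1762) ≈ 0.15.

P(A) = 0.15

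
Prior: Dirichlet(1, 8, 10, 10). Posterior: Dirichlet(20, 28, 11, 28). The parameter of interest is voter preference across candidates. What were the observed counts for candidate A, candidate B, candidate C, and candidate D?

counts (19, 20, 1, 18)

For a Dirichlet(α) prior with multinomial counts c, the posterior is Dirichlet(α + c) componentwise.
Counts are posterior − prior componentwise: 20−1=19, 28−8=20, 11−10=1, 28−10=18.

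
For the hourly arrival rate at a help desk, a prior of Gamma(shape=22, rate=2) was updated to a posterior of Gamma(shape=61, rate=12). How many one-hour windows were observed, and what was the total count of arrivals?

n = 10 one-hour windows with total 39 arrivals

A Gamma(α, β) prior (rate parametrization) on a Poisson rate with n observations summing to S gives posterior Gamma(α+S, β+n).
Matching: Σxᵢ = 61 − 22 = 39 and n = 12 − 2 = 10.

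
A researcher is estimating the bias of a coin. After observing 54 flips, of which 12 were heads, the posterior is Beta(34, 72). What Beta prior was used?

Beta(22, 30)

Under Beta–binomial conjugacy the posterior parameters are (α+s, β+f).
Subtract the data counts: 34−12=22, 72−42=30.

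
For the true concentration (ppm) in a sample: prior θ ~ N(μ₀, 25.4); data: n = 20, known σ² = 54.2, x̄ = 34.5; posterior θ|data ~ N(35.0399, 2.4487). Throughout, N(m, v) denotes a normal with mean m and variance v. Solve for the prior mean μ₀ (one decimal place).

The posterior mean is a precision-weighted average: μ_n = (τ₀μ₀ + τ_data·x̄)/(τ₀+τ_data), with τ₀=1/σ₀² and τ_data=n/σ².
Here τ₀ = 1/25.4 = 0.039370 and τ_data = 20/54.2 = 0.369004, so τ_n = 0.408374.
Rearranging for μ₀: μ₀ = (μ_n·τ_n − τ_data·x̄)/τ₀ = (35.0399·0.408374 − 0.369004·34.5) / 0.039370 = 1.578746/0.039370 ≈ 40.1.

μ₀ = 40.1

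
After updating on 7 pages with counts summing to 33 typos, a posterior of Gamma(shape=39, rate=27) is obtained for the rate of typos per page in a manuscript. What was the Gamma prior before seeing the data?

Gamma–Poisson conjugacy: posterior shape = α + Σxᵢ, posterior rate = β + n.
So α = 39 − 33 = 6 and β = 27 − 7 = 20.

Gamma(shape=6, rate=20)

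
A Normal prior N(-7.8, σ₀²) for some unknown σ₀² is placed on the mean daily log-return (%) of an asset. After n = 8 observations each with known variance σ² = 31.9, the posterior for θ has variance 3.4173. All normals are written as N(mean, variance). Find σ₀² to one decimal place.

Posterior precision equals prior precision plus data precision: 1/σ_n² = 1/σ₀² + n/σ².
So 1/σ₀² = 1/3.4173 − 8/31.9 = 0.292629 − 0.250784 = 0.041845.
Hence σ₀² = 1/0.041845 ≈ 23.9.

σ₀² = 23.9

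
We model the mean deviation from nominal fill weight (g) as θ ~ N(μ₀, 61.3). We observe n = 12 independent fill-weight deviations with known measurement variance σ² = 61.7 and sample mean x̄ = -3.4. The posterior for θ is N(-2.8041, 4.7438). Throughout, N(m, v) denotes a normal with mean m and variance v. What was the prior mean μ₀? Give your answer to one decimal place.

μ₀ = 4.3

The posterior mean is a precision-weighted average: μ_n = (τ₀μ₀ + τ_data·x̄)/(τ₀+τ_data), with τ₀=1/σ₀² and τ_data=n/σ².
Here τ₀ = 1/61.3 = 0.016313 and τ_data = 12/61.7 = 0.194489, so τ_n = 0.210802.
Rearranging for μ₀: μ₀ = (μ_n·τ_n − τ_data·x̄)/τ₀ = (-2.8041·0.210802 − 0.194489·-3.4) / 0.016313 = 0.070153/0.016313 ≈ 4.3.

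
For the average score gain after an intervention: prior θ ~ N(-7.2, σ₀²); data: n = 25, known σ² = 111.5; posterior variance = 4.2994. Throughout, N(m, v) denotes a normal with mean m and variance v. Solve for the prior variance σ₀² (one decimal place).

For the Normal–Normal model with known σ², precisions add: τ_n = τ₀ + n/σ².
So 1/σ₀² = 1/4.2994 − 25/111.5 = 0.232591 − 0.224215 = 0.008376.
Hence σ₀² = 1/0.008376 ≈ 119.4.

σ₀² = 119.4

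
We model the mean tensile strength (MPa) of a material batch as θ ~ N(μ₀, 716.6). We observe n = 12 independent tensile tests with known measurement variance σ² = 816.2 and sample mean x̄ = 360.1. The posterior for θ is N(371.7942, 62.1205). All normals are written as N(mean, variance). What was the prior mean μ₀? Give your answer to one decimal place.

μ₀ = 495.0

With known observation variance, the Normal–Normal posterior has precision τ_n = τ₀ + n/σ² and mean μ_n = (τ₀μ₀ + (n/σ²)x̄)/τ_n.
Here τ₀ = 1/716.6 = 0.001395 and τ_data = 12/816.2 = 0.014702, so τ_n = 0.016097.
Rearranging for μ₀: μ₀ = (μ_n·τ_n − τ_data·x̄)/τ₀ = (371.7942·0.016097 − 0.014702·360.1) / 0.001395 = 0.690581/0.001395 ≈ 495.0.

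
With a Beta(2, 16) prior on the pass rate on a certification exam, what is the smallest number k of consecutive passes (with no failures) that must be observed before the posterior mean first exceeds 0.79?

After k passes and 0 failures the posterior is Beta(2+k, 16), with mean (2+k)/(2+16+k).
Set (2+k)/(18+k) > 0.79 and solve: k > (0.79·18 − 2)/(1 − 0.79) = 58.190.
The smallest integer exceeding 58.190 is 59, and checking k=59: (61)/(77) = 0.7922 > 0.79.

k = 59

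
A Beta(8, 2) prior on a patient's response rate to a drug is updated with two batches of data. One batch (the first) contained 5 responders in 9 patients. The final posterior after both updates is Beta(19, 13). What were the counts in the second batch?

Sequential conjugate updates are equivalent to a single update on the pooled data, so total successes = posterior α − prior α and total failures = posterior β − prior β.
Total across both batches: 19−8=11 responders, 13−2=11 non-responders.
Subtract the first batch: 11−5=6 responders and 11−4=7 non-responders.

6 responders and 7 non-responders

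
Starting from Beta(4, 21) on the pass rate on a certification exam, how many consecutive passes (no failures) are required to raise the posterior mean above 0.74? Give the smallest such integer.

After k passes and 0 failures the posterior is Beta(4+k, 21), with mean (4+k)/(4+21+k).
Set (4+k)/(25+k) > 0.74 and solve: k > (0.74·25 − 4)/(1 − 0.74) = 55.769.
The smallest integer exceeding 55.769 is 56, and checking k=56: (60)/(81) = 0.7407 > 0.74.

k = 56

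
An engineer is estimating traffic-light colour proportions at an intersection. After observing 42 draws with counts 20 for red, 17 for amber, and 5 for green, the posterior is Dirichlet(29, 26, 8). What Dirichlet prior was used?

For a Dirichlet(α) prior with multinomial counts c, the posterior is Dirichlet(α + c) componentwise.
Subtract each count from the matching posterior parameter: 29−20=9, 26−17=9, 8−5=3.

Dirichlet(9, 9, 3)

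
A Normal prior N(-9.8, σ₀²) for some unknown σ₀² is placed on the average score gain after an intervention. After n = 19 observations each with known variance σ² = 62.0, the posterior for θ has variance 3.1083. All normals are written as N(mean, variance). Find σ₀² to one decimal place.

σ₀² = 65.5

For the Normal–Normal model with known σ², precisions add: τ_n = τ₀ + n/σ².
So 1/σ₀² = 1/3.1083 − 19/62.0 = 0.321719 − 0.306452 = 0.015267.
Hence σ₀² = 1/0.015267 ≈ 65.5.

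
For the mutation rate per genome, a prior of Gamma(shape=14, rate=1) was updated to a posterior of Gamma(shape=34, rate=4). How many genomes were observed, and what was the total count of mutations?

Gamma–Poisson conjugacy: posterior shape = α + Σxᵢ, posterior rate = β + n.
Matching: Σxᵢ = 34 − 14 = 20 and n = 4 − 1 = 3.

n = 3 genomes with total 20 mutations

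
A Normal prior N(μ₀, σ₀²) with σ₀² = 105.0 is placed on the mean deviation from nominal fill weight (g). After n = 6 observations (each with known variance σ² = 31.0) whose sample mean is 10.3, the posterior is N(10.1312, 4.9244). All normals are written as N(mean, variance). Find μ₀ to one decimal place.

With known observation variance, the Normal–Normal posterior has precision τ_n = τ₀ + n/σ² and mean μ_n = (τ₀μ₀ + (n/σ²)x̄)/τ_n.
Here τ₀ = 1/105.0 = 0.009524 and τ_data = 6/31.0 = 0.193548, so τ_n = 0.203072.
Rearranging for μ₀: μ₀ = (μ_n·τ_n − τ_data·x̄)/τ₀ = (10.1312·0.203072 − 0.193548·10.3) / 0.009524 = 0.063819/0.009524 ≈ 6.7.

μ₀ = 6.7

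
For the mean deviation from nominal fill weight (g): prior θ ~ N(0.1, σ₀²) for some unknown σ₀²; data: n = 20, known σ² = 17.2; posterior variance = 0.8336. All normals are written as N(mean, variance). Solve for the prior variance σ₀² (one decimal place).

Posterior precision equals prior precision plus data precision: 1/σ_n² = 1/σ₀² + n/σ².
So 1/σ₀² = 1/0.8336 − 20/17.2 = 1.199616 − 1.162791 = 0.036825.
Hence σ₀² = 1/0.036825 ≈ 27.2.

σ₀² = 27.2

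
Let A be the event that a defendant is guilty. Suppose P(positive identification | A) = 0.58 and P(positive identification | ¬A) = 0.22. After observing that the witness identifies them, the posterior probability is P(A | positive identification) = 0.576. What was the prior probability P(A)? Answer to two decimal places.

P(A) = 0.34

In odds form, posterior odds = prior odds × likelihood ratio, so prior odds = posterior odds ÷ LR.
Posterior odds = 0.576/(1−0.576) = 1.3585. LR = 0.58/0.22 = 2.6364.
Prior odds = 1.3585/2.6364 = 0.5153, so P(A) = 0.5153/(1+0.5153) ≈ 0.34.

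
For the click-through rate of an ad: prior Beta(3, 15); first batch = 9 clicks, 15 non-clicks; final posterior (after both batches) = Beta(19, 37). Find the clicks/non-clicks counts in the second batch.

7 clicks and 7 non-clicks

Sequential conjugate updates are equivalent to a single update on the pooled data, so total successes = posterior α − prior α and total failures = posterior β − prior β.
Total across both batches: 19−3=16 clicks, 37−15=22 non-clicks.
Subtract the first batch: 16−9=7 clicks and 22−15=7 non-clicks.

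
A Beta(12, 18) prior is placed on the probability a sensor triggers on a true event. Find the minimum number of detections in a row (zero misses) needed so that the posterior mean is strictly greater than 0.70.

After k detections and 0 misses the posterior is Beta(12+k, 18), with mean (12+k)/(12+18+k).
Set (12+k)/(30+k) > 0.70 and solve: k > (0.70·30 − 12)/(1 − 0.70) = 30.000.
The smallest integer exceeding 30.000 is 31.

k = 31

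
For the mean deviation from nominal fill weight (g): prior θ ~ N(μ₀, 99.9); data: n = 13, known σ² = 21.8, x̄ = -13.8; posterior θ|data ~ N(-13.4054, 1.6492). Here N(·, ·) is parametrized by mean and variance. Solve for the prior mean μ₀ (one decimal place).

μ₀ = 10.1

The posterior mean is a precision-weighted average: μ_n = (τ₀μ₀ + τ_data·x̄)/(τ₀+τ_data), with τ₀=1/σ₀² and τ_data=n/σ².
Here τ₀ = 1/99.9 = 0.010010 and τ_data = 13/21.8 = 0.596330, so τ_n = 0.606340.
Rearranging for μ₀: μ₀ = (μ_n·τ_n − τ_data·x̄)/τ₀ = (-13.4054·0.606340 − 0.596330·-13.8) / 0.010010 = 0.101124/0.010010 ≈ 10.1.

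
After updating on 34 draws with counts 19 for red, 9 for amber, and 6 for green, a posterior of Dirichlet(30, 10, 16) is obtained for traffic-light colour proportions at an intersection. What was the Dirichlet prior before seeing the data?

Dirichlet(11, 1, 10)

For a Dirichlet(α) prior with multinomial counts c, the posterior is Dirichlet(α + c) componentwise.
Subtract each count from the matching posterior parameter: 30−19=11, 10−9=1, 16−6=10.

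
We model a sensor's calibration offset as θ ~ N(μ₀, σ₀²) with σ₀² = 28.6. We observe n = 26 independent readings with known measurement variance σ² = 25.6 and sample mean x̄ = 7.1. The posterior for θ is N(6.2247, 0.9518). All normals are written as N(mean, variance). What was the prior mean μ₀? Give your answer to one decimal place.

The posterior mean is a precision-weighted average: μ_n = (τ₀μ₀ + τ_data·x̄)/(τ₀+τ_data), with τ₀=1/σ₀² and τ_data=n/σ².
Here τ₀ = 1/28.6 = 0.034965 and τ_data = 26/25.6 = 1.015625, so τ_n = 1.050590.
Rearranging for μ₀: μ₀ = (μ_n·τ_n − τ_data·x̄)/τ₀ = (6.2247·1.050590 − 1.015625·7.1) / 0.034965 = -0.671330/0.034965 ≈ -19.2.

μ₀ = -19.2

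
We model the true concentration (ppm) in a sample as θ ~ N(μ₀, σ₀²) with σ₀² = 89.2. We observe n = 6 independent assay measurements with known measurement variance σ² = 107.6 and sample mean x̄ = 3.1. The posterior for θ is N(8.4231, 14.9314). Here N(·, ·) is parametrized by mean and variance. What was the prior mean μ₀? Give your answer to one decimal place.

μ₀ = 34.9

With known observation variance, the Normal–Normal posterior has precision τ_n = τ₀ + n/σ² and mean μ_n = (τ₀μ₀ + (n/σ²)x̄)/τ_n.
Here τ₀ = 1/89.2 = 0.011211 and τ_data = 6/107.6 = 0.055762, so τ_n = 0.066973.
Rearranging for μ₀: μ₀ = (μ_n·τ_n − τ_data·x̄)/τ₀ = (8.4231·0.066973 − 0.055762·3.1) / 0.011211 = 0.391258/0.011211 ≈ 34.9.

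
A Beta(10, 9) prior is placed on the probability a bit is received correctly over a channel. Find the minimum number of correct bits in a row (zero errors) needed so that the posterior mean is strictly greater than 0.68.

k = 10

After k correct bits and 0 errors the posterior is Beta(10+k, 9), with mean (10+k)/(10+9+k).
Set (10+k)/(19+k) > 0.68 and solve: k > (0.68·19 − 10)/(1 − 0.68) = 9.125.
The smallest integer exceeding 9.125 is 10, and checking k=10: (20)/(29) = 0.6897 > 0.68.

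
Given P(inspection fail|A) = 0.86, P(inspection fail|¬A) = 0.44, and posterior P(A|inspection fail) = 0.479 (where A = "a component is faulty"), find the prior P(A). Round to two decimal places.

In odds form, posterior odds = prior odds × likelihood ratio, so prior odds = posterior odds ÷ LR.
Posterior odds = 0.479/(1−0.479) = 0.9194. LR = 0.86/0.44 = 1.9545.
Prior odds = 0.9194/1.9545 = 0.4704, so P(A) = 0.4704/(1+0.4704) ≈ 0.32.

P(A) = 0.32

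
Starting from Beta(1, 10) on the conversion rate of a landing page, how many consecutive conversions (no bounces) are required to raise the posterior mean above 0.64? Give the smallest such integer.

k = 17

After k conversions and 0 bounces the posterior is Beta(1+k, 10), with mean (1+k)/(1+10+k).
Set (1+k)/(11+k) > 0.64 and solve: k > (0.64·11 − 1)/(1 − 0.64) = 16.778.
The smallest integer exceeding 16.778 is 17, and checking k=17: (18)/(28) = 0.6429 > 0.64.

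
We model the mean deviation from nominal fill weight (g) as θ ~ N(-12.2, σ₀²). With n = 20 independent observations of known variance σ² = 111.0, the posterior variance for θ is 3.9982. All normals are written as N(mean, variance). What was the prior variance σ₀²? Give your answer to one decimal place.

σ₀² = 14.3

Posterior precision equals prior precision plus data precision: 1/σ_n² = 1/σ₀² + n/σ².
So 1/σ₀² = 1/3.9982 − 20/111.0 = 0.250113 − 0.180180 = 0.069933.
Hence σ₀² = 1/0.069933 ≈ 14.3.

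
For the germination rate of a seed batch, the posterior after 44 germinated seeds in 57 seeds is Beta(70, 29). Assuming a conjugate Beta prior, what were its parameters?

Beta(26, 16)

Under Beta–binomial conjugacy the posterior parameters are (a+s, b+f).
Subtract the data counts: 70−44=26, 29−13=16.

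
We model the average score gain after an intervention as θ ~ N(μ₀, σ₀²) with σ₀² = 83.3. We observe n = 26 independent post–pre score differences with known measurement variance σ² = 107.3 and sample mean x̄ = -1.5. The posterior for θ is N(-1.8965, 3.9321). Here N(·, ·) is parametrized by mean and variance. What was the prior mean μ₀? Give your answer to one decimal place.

The posterior mean is a precision-weighted average: μ_n = (τ₀μ₀ + τ_data·x̄)/(τ₀+τ_data), with τ₀=1/σ₀² and τ_data=n/σ².
Here τ₀ = 1/83.3 = 0.012005 and τ_data = 26/107.3 = 0.242311, so τ_n = 0.254316.
Rearranging for μ₀: μ₀ = (μ_n·τ_n − τ_data·x̄)/τ₀ = (-1.8965·0.254316 − 0.242311·-1.5) / 0.012005 = -0.118844/0.012005 ≈ -9.9.

μ₀ = -9.9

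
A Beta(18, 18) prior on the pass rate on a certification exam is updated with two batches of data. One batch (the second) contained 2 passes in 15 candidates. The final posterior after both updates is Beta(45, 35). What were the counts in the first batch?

25 passes and 4 failures

Because Beta–binomial updating is additive in the counts, the combined data contributed (α_post−α_prior, β_post−β_prior) successes and failures.
Total across both batches: 45−18=27 passes, 35−18=17 failures.
Subtract the second batch: 27−2=25 passes and 17−13=4 failures.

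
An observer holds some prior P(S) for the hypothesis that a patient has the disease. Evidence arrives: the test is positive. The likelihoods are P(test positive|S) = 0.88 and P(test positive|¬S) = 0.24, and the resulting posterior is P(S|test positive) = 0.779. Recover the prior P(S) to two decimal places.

Bayes' rule in odds form gives O(S|E) = O(S)·[P(E|S)/P(E|¬S)], hence O(S) = O(S|E)/LR.
Posterior odds = 0.779/(1−0.779) = 3.5249. LR = 0.88/0.24 = 3.6667.
Prior odds = 3.5249/3.6667 = 0.9613, so P(S) = 0.9613/(1+0.9613) ≈ 0.49.

P(S) = 0.49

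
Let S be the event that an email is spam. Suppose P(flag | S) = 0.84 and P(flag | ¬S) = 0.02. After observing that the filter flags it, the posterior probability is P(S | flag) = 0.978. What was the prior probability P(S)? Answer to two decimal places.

P(S) = 0.51

Bayes' rule in odds form gives O(S|E) = O(S)·[P(E|S)/P(E|¬S)], hence O(S) = O(S|E)/LR.
Posterior odds = 0.978/(1−0.978) = 44.4545. LR = 0.84/0.02 = 42.0000.
Prior odds = 44.4545/42.0000 = 1.0584, so P(S) = 1.0584/(1+1.0584) ≈ 0.51.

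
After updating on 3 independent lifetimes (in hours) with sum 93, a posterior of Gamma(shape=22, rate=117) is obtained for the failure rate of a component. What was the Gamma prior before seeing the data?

For an exponential likelihood with a Gamma(α, β) prior on the rate, n observations with total T give posterior Gamma(α+n, β+T).
So α = 22 − 3 = 19 and β = 117 − 93 = 24.

Gamma(shape=19, rate=24)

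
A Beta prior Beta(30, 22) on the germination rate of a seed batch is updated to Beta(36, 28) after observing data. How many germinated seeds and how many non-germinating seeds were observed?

6 germinated seeds and 6 non-germinating seeds

Beta is conjugate to the binomial likelihood: posterior = Beta(a+s, b+f).
So s = 36 − 30 = 6 and f = 28 − 22 = 6.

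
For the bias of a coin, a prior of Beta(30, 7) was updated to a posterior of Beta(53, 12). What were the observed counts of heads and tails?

Under Beta–binomial conjugacy the posterior parameters are (α+s, β+f).
Match parameters: s=53−30=23, f=12−7=5.

23 heads and 5 tails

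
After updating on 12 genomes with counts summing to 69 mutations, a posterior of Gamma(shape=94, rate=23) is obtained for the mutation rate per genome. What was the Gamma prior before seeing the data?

Gamma(shape=25, rate=11)

A Gamma(α, β) prior (rate parametrization) on a Poisson rate with n observations summing to S gives posterior Gamma(α+S, β+n).
So α = 94 − 69 = 25 and β = 23 − 12 = 11.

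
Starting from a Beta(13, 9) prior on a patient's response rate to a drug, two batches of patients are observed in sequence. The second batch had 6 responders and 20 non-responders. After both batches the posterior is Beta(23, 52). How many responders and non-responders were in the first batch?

4 responders and 23 non-responders

Sequential conjugate updates are equivalent to a single update on the pooled data, so total successes = posterior α − prior α and total failures = posterior β − prior β.
Total across both batches: 23−13=10 responders, 52−9=43 non-responders.
Subtract the second batch: 10−6=4 responders and 43−20=23 non-responders.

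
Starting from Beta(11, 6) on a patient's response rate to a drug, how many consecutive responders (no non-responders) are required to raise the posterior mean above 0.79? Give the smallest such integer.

k = 12

After k responders and 0 non-responders the posterior is Beta(11+k, 6), with mean (11+k)/(11+6+k).
Set (11+k)/(17+k) > 0.79 and solve: k > (0.79·17 − 11)/(1 − 0.79) = 11.571.
The smallest integer exceeding 11.571 is 12, and checking k=12: (23)/(29) = 0.7931 > 0.79.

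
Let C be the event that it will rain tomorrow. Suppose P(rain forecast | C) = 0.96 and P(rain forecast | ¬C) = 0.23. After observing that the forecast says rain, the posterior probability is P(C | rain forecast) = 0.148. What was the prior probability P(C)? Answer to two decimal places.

P(C) = 0.04

In odds form, posterior odds = prior odds × likelihood ratio, so prior odds = posterior odds ÷ LR.
Posterior odds = 0.148/(1−0.148) = 0.1737. LR = 0.96/0.23 = 4.1739.
Prior odds = 0.1737/4.1739 = 0.0416, so P(C) = 0.0416/(1+0.0416) ≈ 0.04.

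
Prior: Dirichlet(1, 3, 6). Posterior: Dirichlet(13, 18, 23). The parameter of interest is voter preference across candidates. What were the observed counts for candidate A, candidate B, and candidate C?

For a Dirichlet(α) prior with multinomial counts c, the posterior is Dirichlet(α + c) componentwise.
Counts are posterior − prior componentwise: 13−1=12, 18−3=15, 23−6=17.

counts (12, 15, 17)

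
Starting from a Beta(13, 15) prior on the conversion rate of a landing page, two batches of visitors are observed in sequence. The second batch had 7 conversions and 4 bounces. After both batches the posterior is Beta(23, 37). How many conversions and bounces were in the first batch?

Because Beta–binomial updating is additive in the counts, the combined data contributed (α_post−α_prior, β_post−β_prior) successes and failures.
Total across both batches: 23−13=10 conversions, 37−15=22 bounces.
Subtract the second batch: 10−7=3 conversions and 22−4=18 bounces.

3 conversions and 18 bounces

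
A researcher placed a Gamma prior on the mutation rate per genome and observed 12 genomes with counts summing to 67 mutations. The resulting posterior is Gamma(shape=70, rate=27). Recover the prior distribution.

Gamma(shape=3, rate=15)

A Gamma(α, β) prior (rate parametrization) on a Poisson rate with n observations summing to S gives posterior Gamma(α+S, β+n).
So α = 70 − 67 = 3 and β = 27 − 12 = 15.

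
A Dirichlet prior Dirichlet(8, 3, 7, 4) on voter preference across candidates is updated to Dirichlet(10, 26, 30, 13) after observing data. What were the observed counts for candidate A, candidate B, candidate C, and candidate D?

For a Dirichlet(α) prior with multinomial counts c, the posterior is Dirichlet(α + c) componentwise.
Counts are posterior − prior componentwise: 10−8=2, 26−3=23, 30−7=23, 13−4=9.

counts (2, 23, 23, 9)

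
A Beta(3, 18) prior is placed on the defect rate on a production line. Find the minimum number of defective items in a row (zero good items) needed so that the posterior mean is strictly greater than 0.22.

k = 3

After k defective items and 0 good items the posterior is Beta(3+k, 18), with mean (3+k)/(3+18+k).
Set (3+k)/(21+k) > 0.22 and solve: k > (0.22·21 − 3)/(1 − 0.22) = 2.077.
The smallest integer exceeding 2.077 is 3, and checking k=3: (6)/(24) = 0.2500 > 0.22.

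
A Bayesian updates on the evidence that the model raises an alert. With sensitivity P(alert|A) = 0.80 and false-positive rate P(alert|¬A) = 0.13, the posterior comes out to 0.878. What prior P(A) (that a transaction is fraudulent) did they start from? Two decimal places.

P(A) = 0.54

Bayes' rule in odds form gives O(A|E) = O(A)·[P(E|A)/P(E|¬A)], hence O(A) = O(A|E)/LR.
Posterior odds = 0.878/(1−0.878) = 7.1967. LR = 0.80/0.13 = 6.1538.
Prior odds = 7.1967/6.1538 = 1.1695, so P(A) = 1.1695/(1+1.1695) ≈ 0.54.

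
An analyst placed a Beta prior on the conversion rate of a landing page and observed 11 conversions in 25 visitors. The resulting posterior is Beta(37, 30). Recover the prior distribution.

Beta(26, 16)

Under Beta–binomial conjugacy the posterior parameters are (a+s, b+f).
So a = 37 − 11 = 26 and b = 30 − 14 = 16.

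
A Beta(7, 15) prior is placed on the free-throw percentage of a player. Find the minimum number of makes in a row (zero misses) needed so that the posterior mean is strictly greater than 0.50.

After k makes and 0 misses the posterior is Beta(7+k, 15), with mean (7+k)/(7+15+k).
Set (7+k)/(22+k) > 0.50 and solve: k > (0.50·22 − 7)/(1 − 0.50) = 8.000.
The smallest integer exceeding 8.000 is 9, and checking k=9: (16)/(31) = 0.5161 > 0.50.

k = 9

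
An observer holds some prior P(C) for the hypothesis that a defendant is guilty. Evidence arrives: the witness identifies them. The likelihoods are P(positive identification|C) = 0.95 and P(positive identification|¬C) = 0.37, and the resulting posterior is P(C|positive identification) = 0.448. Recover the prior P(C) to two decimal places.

P(C) = 0.24

In odds form, posterior odds = prior odds × likelihood ratio, so prior odds = posterior odds ÷ LR.
Posterior odds = 0.448/(1−0.448) = 0.8116. LR = 0.95/0.37 = 2.5676.
Prior odds = 0.8116/2.5676 = 0.3161, so P(C) = 0.3161/(1+0.3161) ≈ 0.24.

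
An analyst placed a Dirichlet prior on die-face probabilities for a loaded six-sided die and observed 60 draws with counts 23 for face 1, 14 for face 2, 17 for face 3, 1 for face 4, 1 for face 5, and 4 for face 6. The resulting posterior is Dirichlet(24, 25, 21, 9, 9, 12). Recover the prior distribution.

Dirichlet(1, 11, 4, 8, 8, 8)

For a Dirichlet(α) prior with multinomial counts c, the posterior is Dirichlet(α + c) componentwise.
Subtract each count from the matching posterior parameter: 24−23=1, 25−14=11, 21−17=4, 9−1=8, 9−1=8, 12−4=8.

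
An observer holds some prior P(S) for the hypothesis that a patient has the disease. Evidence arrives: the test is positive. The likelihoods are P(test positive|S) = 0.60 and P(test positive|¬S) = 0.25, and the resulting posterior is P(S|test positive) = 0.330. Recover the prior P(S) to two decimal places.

P(S) = 0.17

Bayes' rule in odds form gives O(S|E) = O(S)·[P(E|S)/P(E|¬S)], hence O(S) = O(S|E)/LR.
Posterior odds = 0.330/(1−0.330) = 0.4925. LR = 0.60/0.25 = 2.4000.
Prior odds = 0.4925/2.4000 = 0.2052, so P(S) = 0.2052/(1+0.2052) ≈ 0.17.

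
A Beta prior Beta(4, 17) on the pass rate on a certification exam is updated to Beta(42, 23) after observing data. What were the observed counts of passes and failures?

38 passes and 6 failures

Beta is conjugate to the binomial likelihood: posterior = Beta(a+s, b+f).
Match parameters: s=42−4=38, f=23−17=6.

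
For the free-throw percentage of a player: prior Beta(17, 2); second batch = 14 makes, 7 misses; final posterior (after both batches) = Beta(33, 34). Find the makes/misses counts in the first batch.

2 makes and 25 misses

Because Beta–binomial updating is additive in the counts, the combined data contributed (α_post−α_prior, β_post−β_prior) successes and failures.
Total across both batches: 33−17=16 makes, 34−2=32 misses.
Subtract the second batch: 16−14=2 makes and 32−7=25 misses.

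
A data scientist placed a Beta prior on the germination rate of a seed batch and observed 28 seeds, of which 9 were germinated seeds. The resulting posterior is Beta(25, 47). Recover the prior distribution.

A Beta(α, β) prior with s successes and f failures in binomial data gives a Beta(α+s, β+f) posterior.
Subtract the data counts: 25−9=16, 47−19=28.

Beta(16, 28)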